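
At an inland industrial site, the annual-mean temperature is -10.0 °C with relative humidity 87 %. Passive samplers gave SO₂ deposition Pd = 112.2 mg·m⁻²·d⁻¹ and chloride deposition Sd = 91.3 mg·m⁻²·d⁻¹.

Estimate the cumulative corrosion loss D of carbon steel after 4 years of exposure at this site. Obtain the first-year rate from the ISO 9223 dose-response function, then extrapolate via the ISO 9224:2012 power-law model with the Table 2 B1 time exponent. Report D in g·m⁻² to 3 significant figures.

D(4) = 416 g·m⁻²

carbon steel: temperature factor f = +0.150·(-20.0) = -3.0000
  Pd branch = 1.77·Pd^0.52·e^(0.02·RH+f) = 5.845 μm/a
  Sd branch = 0.102·Sd^0.62·e^(0.033·RH+0.04·T) = 19.83 μm/a
  sum: 5.845 + 19.83 → r_corr = 25.67 μm/a
Long-term exponent b (ISO 9224 Table 2, B1) = 0.523
  D(4) = 25.67 × 4^0.523 = 25.67 × 2.065 = 53 μm
  Mass loss = 53 μm × 7.85 g/cm³ = 416.1 g·m⁻²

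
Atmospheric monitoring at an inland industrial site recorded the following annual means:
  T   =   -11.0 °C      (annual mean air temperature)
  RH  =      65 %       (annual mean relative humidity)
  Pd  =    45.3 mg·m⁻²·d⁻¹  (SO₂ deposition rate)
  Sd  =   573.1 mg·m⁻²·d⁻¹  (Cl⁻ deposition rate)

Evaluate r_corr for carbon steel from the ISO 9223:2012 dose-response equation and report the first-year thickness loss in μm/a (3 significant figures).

carbon steel: temperature factor f = +0.150·(-21.0) = -3.1500
  SO₂ term: 1.77·45.3^0.52·exp(0.02·65-3.1500) = 2.022
  Cl⁻ term: 0.102·573.1^0.62·exp(0.033·65+0.04·-11.0) = 28.79
  r_corr = 2.022 + 28.79 = 30.81 μm/a

r_corr = 30.8 μm/a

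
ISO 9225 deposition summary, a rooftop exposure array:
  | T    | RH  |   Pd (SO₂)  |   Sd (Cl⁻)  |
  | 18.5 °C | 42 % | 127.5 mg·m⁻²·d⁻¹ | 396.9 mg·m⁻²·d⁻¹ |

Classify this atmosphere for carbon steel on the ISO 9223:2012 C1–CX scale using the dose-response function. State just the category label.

C4

carbon steel: temperature factor f = -0.054·(8.5) = -0.4590
  Pd branch = 1.77·Pd^0.52·e^(0.02·RH+f) = 32.23 μm/a
  Cl⁻ term: 0.102·396.9^0.62·exp(0.033·42+0.04·18.5) = 34.92
  sum: 32.23 + 34.92 → r_corr = 67.15 μm/a
67.2 μm/a falls in (50, 80] for carbon steel → category C4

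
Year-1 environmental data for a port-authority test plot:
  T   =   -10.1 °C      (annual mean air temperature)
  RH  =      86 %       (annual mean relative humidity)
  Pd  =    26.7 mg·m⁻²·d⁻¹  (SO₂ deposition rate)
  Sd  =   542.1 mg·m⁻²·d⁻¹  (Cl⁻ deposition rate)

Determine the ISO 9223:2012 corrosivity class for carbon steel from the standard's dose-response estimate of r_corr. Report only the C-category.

C4

carbon steel: T≤10 °C ⇒ hinge +0.150·(-10.1−10) = -3.0150
  SO₂ term: 1.77·26.7^0.52·exp(0.02·86-3.0150) = 2.675
  Cl⁻ term: 0.102·542.1^0.62·exp(0.033·86+0.04·-10.1) = 57.65
  r_corr = 2.675 + 57.65 = 60.33 μm/a
Category bounds: 50…80 μm/a bracket r_corr ⇒ C4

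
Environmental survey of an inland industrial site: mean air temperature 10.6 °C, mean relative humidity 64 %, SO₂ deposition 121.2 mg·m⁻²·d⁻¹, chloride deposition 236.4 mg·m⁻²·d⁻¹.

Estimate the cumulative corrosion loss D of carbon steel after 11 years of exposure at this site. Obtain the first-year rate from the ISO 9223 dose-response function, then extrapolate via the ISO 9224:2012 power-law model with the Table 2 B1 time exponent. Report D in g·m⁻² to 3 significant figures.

carbon steel: f(T) = -0.054·(T−10) [T>10 °C] = -0.0324
  sulphur-dioxide contribution → 74.68 μm/a
  chloride contribution → 38.16 μm/a
  ⇒ r_corr(carbon steel) = 112.8 μm/a
ISO 9224: D(t) = r_corr · t^b with b = 0.523 (carbon steel, B1)
  D(11) = 112.8 × 11^0.523 = 112.8 × 3.505 = 395.5 μm
  Mass loss = 395.5 μm × 7.85 g/cm³ = 3105 g·m⁻²

D(11) = 3.10e+03 g·m⁻²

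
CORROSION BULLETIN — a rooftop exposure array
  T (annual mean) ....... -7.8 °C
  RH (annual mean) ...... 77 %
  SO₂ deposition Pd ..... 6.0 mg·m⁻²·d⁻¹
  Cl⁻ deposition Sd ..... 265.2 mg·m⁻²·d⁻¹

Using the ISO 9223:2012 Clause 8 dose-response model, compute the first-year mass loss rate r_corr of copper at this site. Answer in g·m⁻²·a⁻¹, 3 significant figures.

copper: f(T) = +0.126·(T−10) [T≤10 °C] = -2.2428
  SO₂ term: 0.0053·6.0^0.26·exp(0.059·77-2.2428) = 0.08425
  Sd branch = 0.01025·Sd^0.27·e^(0.036·RH+0.049·T) = 0.5046 μm/a
  sum: 0.08425 + 0.5046 → r_corr = 0.5889 μm/a
Convert to mass loss: 0.5889 μm/a × 8.96 g/cm³ = 5.276 g·m⁻²·a⁻¹

r_corr = 5.28 g·m⁻²·a⁻¹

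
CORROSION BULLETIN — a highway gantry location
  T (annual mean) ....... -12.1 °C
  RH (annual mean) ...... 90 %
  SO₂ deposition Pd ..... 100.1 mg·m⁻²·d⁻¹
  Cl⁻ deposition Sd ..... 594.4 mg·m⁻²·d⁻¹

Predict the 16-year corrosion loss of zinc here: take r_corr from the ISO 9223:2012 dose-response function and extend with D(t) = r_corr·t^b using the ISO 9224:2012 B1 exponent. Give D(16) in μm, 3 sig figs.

D(16) = 30.0 μm

zinc: f(T) = +0.038·(T−10) [T≤10 °C] = -0.8398
  Pd branch = 0.0129·Pd^0.44·e^(0.046·RH+f) = 2.655 μm/a
  Sd branch = 0.0175·Sd^0.57·e^(0.008·RH+0.085·T) = 0.4901 μm/a
  sum: 2.655 + 0.4901 → r_corr = 3.145 μm/a
Power-law: D(16) = r_corr · 16^0.813
  D(16) = 3.145 × 16^0.813 = 3.145 × 9.527 = 29.96 μm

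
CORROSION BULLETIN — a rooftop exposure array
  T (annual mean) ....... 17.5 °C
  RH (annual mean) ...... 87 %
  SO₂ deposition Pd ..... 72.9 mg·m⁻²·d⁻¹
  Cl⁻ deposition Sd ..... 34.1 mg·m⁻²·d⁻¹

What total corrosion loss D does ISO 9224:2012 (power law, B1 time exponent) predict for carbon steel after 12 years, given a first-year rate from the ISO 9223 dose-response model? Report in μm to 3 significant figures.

carbon steel: T>10 °C ⇒ hinge -0.054·(17.5−10) = -0.4050
  sulphur-dioxide contribution → 62.57 μm/a
  chloride contribution → 32.34 μm/a
  ⇒ r_corr(carbon steel) = 94.91 μm/a
ISO 9224: D(t) = r_corr · t^b with b = 0.523 (carbon steel, B1)
  D(12) = 94.91 × 12^0.523 = 94.91 × 3.668 = 348.1 μm

D(12) = 348 μm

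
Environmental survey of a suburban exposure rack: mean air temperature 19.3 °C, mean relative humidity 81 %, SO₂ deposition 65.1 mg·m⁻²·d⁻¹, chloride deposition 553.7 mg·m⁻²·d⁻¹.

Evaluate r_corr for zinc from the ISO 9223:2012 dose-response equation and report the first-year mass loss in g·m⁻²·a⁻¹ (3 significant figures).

zinc: f(T) = -0.071·(T−10) [T>10 °C] = -0.6603
  SO₂ term: 0.0129·65.1^0.44·exp(0.046·81-0.6603) = 1.738
  Cl⁻ term: 0.0175·553.7^0.57·exp(0.008·81+0.085·19.3) = 6.318
  r_corr = 1.738 + 6.318 = 8.056 μm/a
Convert to mass loss: 8.056 μm/a × 7.14 g/cm³ = 57.52 g·m⁻²·a⁻¹

r_corr = 57.5 g·m⁻²·a⁻¹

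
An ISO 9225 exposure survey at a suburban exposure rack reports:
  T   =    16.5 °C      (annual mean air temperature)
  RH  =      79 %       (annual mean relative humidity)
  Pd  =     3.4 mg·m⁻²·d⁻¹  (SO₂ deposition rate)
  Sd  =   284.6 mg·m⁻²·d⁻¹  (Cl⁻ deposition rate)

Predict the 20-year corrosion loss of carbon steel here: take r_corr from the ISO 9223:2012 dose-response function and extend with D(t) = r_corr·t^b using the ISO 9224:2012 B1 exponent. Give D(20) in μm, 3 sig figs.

D(20) = 481 μm

carbon steel: T>10 °C ⇒ hinge -0.054·(16.5−10) = -0.3510
  sulphur-dioxide contribution → 11.43 μm/a
  chloride contribution → 88.93 μm/a
  ⇒ r_corr(carbon steel) = 100.4 μm/a
Long-term exponent b (ISO 9224 Table 2, B1) = 0.523
  D(20) = 100.4 × 20^0.523 = 100.4 × 4.791 = 480.9 μm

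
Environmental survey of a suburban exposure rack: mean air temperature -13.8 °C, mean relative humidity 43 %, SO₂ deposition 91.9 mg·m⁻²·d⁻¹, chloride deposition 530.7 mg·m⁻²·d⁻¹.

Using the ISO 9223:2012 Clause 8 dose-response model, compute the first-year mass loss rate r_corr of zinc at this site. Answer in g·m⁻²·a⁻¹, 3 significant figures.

r_corr = 3.92 g·m⁻²·a⁻¹

zinc: f(T) = +0.038·(T−10) [T≤10 °C] = -0.9044
  sulphur-dioxide contribution → 0.2759 μm/a
  chloride contribution → 0.273 μm/a
  total first-year rate 0.5489 μm/a
Convert to mass loss: 0.5489 μm/a × 7.14 g/cm³ = 3.919 g·m⁻²·a⁻¹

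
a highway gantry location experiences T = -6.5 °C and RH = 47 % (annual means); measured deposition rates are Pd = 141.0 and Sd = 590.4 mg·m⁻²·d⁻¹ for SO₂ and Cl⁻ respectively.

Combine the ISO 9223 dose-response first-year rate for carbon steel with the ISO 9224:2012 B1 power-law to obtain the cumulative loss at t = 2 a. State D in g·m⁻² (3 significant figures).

D(2) = 275 g·m⁻²

carbon steel: f(T) = +0.150·(T−10) [T≤10 °C] = -2.4750
  Pd branch = 1.77·Pd^0.52·e^(0.02·RH+f) = 4.999 μm/a
  Sd branch = 0.102·Sd^0.62·e^(0.033·RH+0.04·T) = 19.38 μm/a
  sum: 4.999 + 19.38 → r_corr = 24.38 μm/a
Long-term exponent b (ISO 9224 Table 2, B1) = 0.523
  D(2) = 24.38 × 2^0.523 = 24.38 × 1.437 = 35.03 μm
  Mass loss = 35.03 μm × 7.85 g/cm³ = 275 g·m⁻²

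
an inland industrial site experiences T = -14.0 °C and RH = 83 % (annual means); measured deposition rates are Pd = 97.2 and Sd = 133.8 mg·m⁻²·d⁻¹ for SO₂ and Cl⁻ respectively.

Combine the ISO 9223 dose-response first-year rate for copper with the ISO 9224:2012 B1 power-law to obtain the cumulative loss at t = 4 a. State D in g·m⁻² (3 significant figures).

D(4) = 11.2 g·m⁻²

copper: temperature factor f = +0.126·(-24.0) = -3.0240
  SO₂ term: 0.0053·97.2^0.26·exp(0.059·83-3.0240) = 0.1134
  Cl⁻ term: 0.01025·133.8^0.27·exp(0.036·83+0.049·-14.0) = 0.3842
  sum: 0.1134 + 0.3842 → r_corr = 0.4976 μm/a
Long-term exponent b (ISO 9224 Table 2, B1) = 0.667
  D(4) = 0.4976 × 4^0.667 = 0.4976 × 2.521 = 1.255 μm
  Mass loss = 1.255 μm × 8.96 g/cm³ = 11.24 g·m⁻²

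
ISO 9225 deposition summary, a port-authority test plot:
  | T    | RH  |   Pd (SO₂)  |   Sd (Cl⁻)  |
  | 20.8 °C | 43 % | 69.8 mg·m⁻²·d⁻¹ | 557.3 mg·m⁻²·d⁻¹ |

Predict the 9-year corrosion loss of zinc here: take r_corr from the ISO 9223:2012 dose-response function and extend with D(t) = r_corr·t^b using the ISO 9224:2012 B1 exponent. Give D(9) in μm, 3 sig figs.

D(9) = 33.4 μm

zinc: temperature factor f = -0.071·(10.8) = -0.7668
  sulphur-dioxide contribution → 0.2805 μm/a
  chloride contribution → 5.315 μm/a
  total first-year rate 5.596 μm/a
Long-term exponent b (ISO 9224 Table 2, B1) = 0.813
  D(9) = 5.596 × 9^0.813 = 5.596 × 5.968 = 33.39 μm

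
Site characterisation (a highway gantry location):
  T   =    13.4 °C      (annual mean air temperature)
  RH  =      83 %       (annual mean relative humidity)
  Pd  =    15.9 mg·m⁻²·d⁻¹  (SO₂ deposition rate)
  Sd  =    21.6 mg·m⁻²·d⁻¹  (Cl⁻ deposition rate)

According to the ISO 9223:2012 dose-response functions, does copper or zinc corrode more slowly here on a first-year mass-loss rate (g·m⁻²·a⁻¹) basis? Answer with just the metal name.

zinc

copper: f(T) = -0.080·(T−10) [T>10 °C] = -0.2720
  SO₂ term: 0.0053·15.9^0.26·exp(0.059·83-0.2720) = 1.11
  Cl⁻ term: 0.01025·21.6^0.27·exp(0.036·83+0.049·13.4) = 0.8992
  r_corr = 1.11 + 0.8992 = 2.009 μm/a
  mass loss = 2.009 μm/a × 8.96 g/cm³ = 18 g·m⁻²·a⁻¹
zinc: T>10 °C ⇒ hinge -0.071·(13.4−10) = -0.2414
  Pd branch = 0.0129·Pd^0.44·e^(0.046·RH+f) = 1.558 μm/a
  Cl⁻ term: 0.0175·21.6^0.57·exp(0.008·83+0.085·13.4) = 0.6119
  r_corr = 1.558 + 0.6119 = 2.17 μm/a
  mass loss = 2.17 μm/a × 7.14 g/cm³ = 15.49 g·m⁻²·a⁻¹
Ordering by g·m⁻²·a⁻¹: copper (18) > zinc (15.5)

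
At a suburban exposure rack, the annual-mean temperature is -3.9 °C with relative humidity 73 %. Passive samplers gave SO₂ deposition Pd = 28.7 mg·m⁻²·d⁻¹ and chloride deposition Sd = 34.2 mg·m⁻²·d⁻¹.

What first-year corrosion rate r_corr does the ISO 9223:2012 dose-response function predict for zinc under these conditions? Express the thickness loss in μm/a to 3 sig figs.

zinc: f(T) = +0.038·(T−10) [T≤10 °C] = -0.5282
  Pd branch = 0.0129·Pd^0.44·e^(0.046·RH+f) = 0.9572 μm/a
  Sd branch = 0.0175·Sd^0.57·e^(0.008·RH+0.085·T) = 0.1687 μm/a
  sum: 0.9572 + 0.1687 → r_corr = 1.126 μm/a

r_corr = 1.13 μm/a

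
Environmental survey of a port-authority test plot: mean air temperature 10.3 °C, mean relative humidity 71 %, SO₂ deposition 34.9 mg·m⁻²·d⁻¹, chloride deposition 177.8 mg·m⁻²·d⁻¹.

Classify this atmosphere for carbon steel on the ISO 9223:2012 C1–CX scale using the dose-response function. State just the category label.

carbon steel: T>10 °C ⇒ hinge -0.054·(10.3−10) = -0.0162
  sulphur-dioxide contribution → 45.7 μm/a
  chloride contribution → 39.81 μm/a
  ⇒ r_corr(carbon steel) = 85.51 μm/a
ISO 9223 Table 2 (carbon steel): 80 < 85.5 ≤ 200 μm/a ⇒ C5

C5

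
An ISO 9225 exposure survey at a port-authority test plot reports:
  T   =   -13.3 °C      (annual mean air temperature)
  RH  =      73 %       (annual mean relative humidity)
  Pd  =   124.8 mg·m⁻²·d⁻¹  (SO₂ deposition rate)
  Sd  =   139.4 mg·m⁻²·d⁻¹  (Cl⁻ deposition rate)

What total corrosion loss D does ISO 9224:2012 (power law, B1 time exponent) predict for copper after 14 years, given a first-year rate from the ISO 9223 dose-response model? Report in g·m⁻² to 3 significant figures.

copper: T≤10 °C ⇒ hinge +0.126·(-13.3−10) = -2.9358
  SO₂ term: 0.0053·124.8^0.26·exp(0.059·73-2.9358) = 0.07325
  Sd branch = 0.01025·Sd^0.27·e^(0.036·RH+0.049·T) = 0.2805 μm/a
  sum: 0.07325 + 0.2805 → r_corr = 0.3538 μm/a
Long-term exponent b (ISO 9224 Table 2, B1) = 0.667
  D(14) = 0.3538 × 14^0.667 = 0.3538 × 5.814 = 2.057 μm
  Mass loss = 2.057 μm × 8.96 g/cm³ = 18.43 g·m⁻²

D(14) = 18.4 g·m⁻²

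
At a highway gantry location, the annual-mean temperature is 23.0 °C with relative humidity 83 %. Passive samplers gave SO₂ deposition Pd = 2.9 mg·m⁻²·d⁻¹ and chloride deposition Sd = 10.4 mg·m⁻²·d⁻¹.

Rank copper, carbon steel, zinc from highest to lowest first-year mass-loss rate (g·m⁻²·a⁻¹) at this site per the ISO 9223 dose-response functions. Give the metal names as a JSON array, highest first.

copper: f(T) = -0.080·(T−10) [T>10 °C] = -1.0400
  sulphur-dioxide contribution → 0.3308 μm/a
  chloride contribution → 1.182 μm/a
  total first-year rate 1.512 μm/a
  mass loss = 1.512 μm/a × 8.96 g/cm³ = 13.55 g·m⁻²·a⁻¹
carbon steel: f(T) = -0.054·(T−10) [T>10 °C] = -0.7020
  sulphur-dioxide contribution → 8.026 μm/a
  chloride contribution → 16.91 μm/a
  ⇒ r_corr(carbon steel) = 24.94 μm/a
  mass loss = 24.94 μm/a × 7.85 g/cm³ = 195.8 g·m⁻²·a⁻¹
zinc: f(T) = -0.071·(T−10) [T>10 °C] = -0.9230
  sulphur-dioxide contribution → 0.3727 μm/a
  chloride contribution → 0.9124 μm/a
  ⇒ r_corr(zinc) = 1.285 μm/a
  mass loss = 1.285 μm/a × 7.14 g/cm³ = 9.175 g·m⁻²·a⁻¹
Ordering by g·m⁻²·a⁻¹: carbon steel (196) > copper (13.6) > zinc (9.18)

["carbon steel", "copper", "zinc"]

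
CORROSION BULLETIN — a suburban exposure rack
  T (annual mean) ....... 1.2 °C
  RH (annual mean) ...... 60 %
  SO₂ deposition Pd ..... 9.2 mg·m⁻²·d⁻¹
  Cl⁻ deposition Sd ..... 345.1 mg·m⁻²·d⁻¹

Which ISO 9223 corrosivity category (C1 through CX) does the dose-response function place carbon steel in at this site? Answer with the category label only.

C3

carbon steel: T≤10 °C ⇒ hinge +0.150·(1.2−10) = -1.3200
  Pd branch = 1.77·Pd^0.52·e^(0.02·RH+f) = 4.978 μm/a
  Sd branch = 0.102·Sd^0.62·e^(0.033·RH+0.04·T) = 29.03 μm/a
  sum: 4.978 + 29.03 → r_corr = 34.01 μm/a
34 μm/a falls in (25, 50] for carbon steel → category C3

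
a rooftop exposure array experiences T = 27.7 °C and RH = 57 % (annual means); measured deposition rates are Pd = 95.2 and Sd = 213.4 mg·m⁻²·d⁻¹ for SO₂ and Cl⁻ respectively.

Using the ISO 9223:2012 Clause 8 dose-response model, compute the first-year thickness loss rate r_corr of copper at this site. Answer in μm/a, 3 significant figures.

copper: f(T) = -0.080·(T−10) [T>10 °C] = -1.4160
  sulphur-dioxide contribution → 0.1214 μm/a
  chloride contribution → 1.319 μm/a
  ⇒ r_corr(copper) = 1.44 μm/a

r_corr = 1.44 μm/a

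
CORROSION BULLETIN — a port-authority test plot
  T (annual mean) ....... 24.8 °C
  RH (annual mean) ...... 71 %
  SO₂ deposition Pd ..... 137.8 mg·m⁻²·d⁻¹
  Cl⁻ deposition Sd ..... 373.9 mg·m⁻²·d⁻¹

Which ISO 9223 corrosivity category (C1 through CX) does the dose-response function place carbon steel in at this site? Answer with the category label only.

C5

carbon steel: f(T) = -0.054·(T−10) [T>10 °C] = -0.7992
  SO₂ term: 1.77·137.8^0.52·exp(0.02·71-0.7992) = 42.66
  Cl⁻ term: 0.102·373.9^0.62·exp(0.033·71+0.04·24.8) = 112.7
  sum: 42.66 + 112.7 → r_corr = 155.4 μm/a
ISO 9223 Table 2 (carbon steel): 80 < 155 ≤ 200 μm/a ⇒ C5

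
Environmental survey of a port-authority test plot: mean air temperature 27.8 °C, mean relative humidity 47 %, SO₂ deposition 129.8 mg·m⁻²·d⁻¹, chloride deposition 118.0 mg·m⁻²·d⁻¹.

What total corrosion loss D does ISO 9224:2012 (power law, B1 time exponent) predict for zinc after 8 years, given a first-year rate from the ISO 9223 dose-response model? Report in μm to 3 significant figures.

D(8) = 23.7 μm

zinc: temperature factor f = -0.071·(17.8) = -1.2638
  Pd branch = 0.0129·Pd^0.44·e^(0.046·RH+f) = 0.2695 μm/a
  Cl⁻ term: 0.0175·118.0^0.57·exp(0.008·47+0.085·27.8) = 4.107
  sum: 0.2695 + 4.107 → r_corr = 4.377 μm/a
ISO 9224: D(t) = r_corr · t^b with b = 0.813 (zinc, B1)
  D(8) = 4.377 × 8^0.813 = 4.377 × 5.423 = 23.73 μm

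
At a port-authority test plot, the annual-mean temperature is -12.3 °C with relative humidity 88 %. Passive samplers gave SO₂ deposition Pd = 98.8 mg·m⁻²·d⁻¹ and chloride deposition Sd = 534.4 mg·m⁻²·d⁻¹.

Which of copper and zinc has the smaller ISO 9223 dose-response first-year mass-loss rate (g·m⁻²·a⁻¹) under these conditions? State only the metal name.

copper

copper: T≤10 °C ⇒ hinge +0.126·(-12.3−10) = -2.8098
  sulphur-dioxide contribution → 0.1894 μm/a
  chloride contribution → 0.7267 μm/a
  ⇒ r_corr(copper) = 0.9161 μm/a
  mass loss = 0.9161 μm/a × 8.96 g/cm³ = 8.209 g·m⁻²·a⁻¹
zinc: T≤10 °C ⇒ hinge +0.038·(-12.3−10) = -0.8474
  sulphur-dioxide contribution → 2.389 μm/a
  chloride contribution → 0.4463 μm/a
  ⇒ r_corr(zinc) = 2.836 μm/a
  mass loss = 2.836 μm/a × 7.14 g/cm³ = 20.25 g·m⁻²·a⁻¹
Ordering by g·m⁻²·a⁻¹: zinc (20.2) > copper (8.21)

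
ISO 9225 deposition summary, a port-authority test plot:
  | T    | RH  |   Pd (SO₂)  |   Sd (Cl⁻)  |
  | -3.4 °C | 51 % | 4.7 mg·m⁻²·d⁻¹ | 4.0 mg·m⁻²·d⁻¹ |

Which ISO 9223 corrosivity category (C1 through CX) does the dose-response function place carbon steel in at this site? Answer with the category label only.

carbon steel: T≤10 °C ⇒ hinge +0.150·(-3.4−10) = -2.0100
  sulphur-dioxide contribution → 1.471 μm/a
  chloride contribution → 1.132 μm/a
  total first-year rate 2.602 μm/a
ISO 9223 Table 2 (carbon steel): 1.3 < 2.6 ≤ 25 μm/a ⇒ C2

C2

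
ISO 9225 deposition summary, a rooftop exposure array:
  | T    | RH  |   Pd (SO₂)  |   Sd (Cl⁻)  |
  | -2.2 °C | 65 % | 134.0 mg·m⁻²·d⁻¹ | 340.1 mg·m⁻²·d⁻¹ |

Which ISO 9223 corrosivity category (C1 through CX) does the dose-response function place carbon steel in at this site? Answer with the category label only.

carbon steel: temperature factor f = +0.150·(-12.2) = -1.8300
  SO₂ term: 1.77·134.0^0.52·exp(0.02·65-1.8300) = 13.3
  Sd branch = 0.102·Sd^0.62·e^(0.033·RH+0.04·T) = 29.62 μm/a
  r_corr = 13.3 + 29.62 = 42.92 μm/a
Category bounds: 25…50 μm/a bracket r_corr ⇒ C3

C3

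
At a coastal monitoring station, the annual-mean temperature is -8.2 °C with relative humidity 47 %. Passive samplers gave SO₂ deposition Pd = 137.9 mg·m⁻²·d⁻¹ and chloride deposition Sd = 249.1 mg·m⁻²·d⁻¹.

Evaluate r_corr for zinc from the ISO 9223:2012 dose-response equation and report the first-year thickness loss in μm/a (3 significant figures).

zinc: temperature factor f = +0.038·(-18.2) = -0.6916
  sulphur-dioxide contribution → 0.4904 μm/a
  chloride contribution → 0.2948 μm/a
  total first-year rate 0.7853 μm/a

r_corr = 0.785 μm/a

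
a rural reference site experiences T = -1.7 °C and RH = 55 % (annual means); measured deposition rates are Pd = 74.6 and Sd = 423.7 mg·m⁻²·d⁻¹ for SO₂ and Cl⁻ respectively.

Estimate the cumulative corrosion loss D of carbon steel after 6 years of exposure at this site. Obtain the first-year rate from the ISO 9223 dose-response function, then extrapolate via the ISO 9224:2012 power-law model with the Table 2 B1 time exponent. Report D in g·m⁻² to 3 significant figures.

D(6) = 672 g·m⁻²

carbon steel: f(T) = +0.150·(T−10) [T≤10 °C] = -1.7550
  Pd branch = 1.77·Pd^0.52·e^(0.02·RH+f) = 8.656 μm/a
  Sd branch = 0.102·Sd^0.62·e^(0.033·RH+0.04·T) = 24.89 μm/a
  r_corr = 8.656 + 24.89 = 33.55 μm/a
Power-law: D(6) = r_corr · 6^0.523
  D(6) = 33.55 × 6^0.523 = 33.55 × 2.553 = 85.64 μm
  Mass loss = 85.64 μm × 7.85 g/cm³ = 672.3 g·m⁻²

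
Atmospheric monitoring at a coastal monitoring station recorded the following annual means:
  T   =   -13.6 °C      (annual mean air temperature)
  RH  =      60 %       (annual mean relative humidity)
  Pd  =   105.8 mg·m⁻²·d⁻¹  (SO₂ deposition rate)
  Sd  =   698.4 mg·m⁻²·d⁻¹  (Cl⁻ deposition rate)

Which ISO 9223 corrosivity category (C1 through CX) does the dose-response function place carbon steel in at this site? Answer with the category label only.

carbon steel: T≤10 °C ⇒ hinge +0.150·(-13.6−10) = -3.5400
  sulphur-dioxide contribution → 1.925 μm/a
  chloride contribution → 24.87 μm/a
  total first-year rate 26.79 μm/a
26.8 μm/a falls in (25, 50] for carbon steel → category C3

C3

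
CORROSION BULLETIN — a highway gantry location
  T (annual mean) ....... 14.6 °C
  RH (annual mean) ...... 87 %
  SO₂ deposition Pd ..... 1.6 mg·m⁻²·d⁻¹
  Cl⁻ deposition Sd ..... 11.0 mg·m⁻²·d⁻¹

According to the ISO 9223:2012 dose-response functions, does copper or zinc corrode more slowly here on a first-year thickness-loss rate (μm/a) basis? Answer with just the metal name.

zinc

copper: f(T) = -0.080·(T−10) [T>10 °C] = -0.3680
  SO₂ term: 0.0053·1.6^0.26·exp(0.059·87-0.3680) = 0.7027
  Sd branch = 0.01025·Sd^0.27·e^(0.036·RH+0.049·T) = 0.9179 μm/a
  sum: 0.7027 + 0.9179 → r_corr = 1.621 μm/a
zinc: f(T) = -0.071·(T−10) [T>10 °C] = -0.3266
  Pd branch = 0.0129·Pd^0.44·e^(0.046·RH+f) = 0.626 μm/a
  Cl⁻ term: 0.0175·11.0^0.57·exp(0.008·87+0.085·14.6) = 0.4763
  sum: 0.626 + 0.4763 → r_corr = 1.102 μm/a
Ordering by μm/a: copper (1.62) > zinc (1.1)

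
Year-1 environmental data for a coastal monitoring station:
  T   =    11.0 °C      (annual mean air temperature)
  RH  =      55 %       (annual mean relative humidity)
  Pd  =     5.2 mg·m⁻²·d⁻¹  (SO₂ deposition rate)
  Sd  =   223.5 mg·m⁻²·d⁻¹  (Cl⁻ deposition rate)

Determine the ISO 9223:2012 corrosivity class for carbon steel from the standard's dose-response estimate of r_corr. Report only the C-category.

carbon steel: T>10 °C ⇒ hinge -0.054·(11.0−10) = -0.0540
  sulphur-dioxide contribution → 11.87 μm/a
  chloride contribution → 27.83 μm/a
  ⇒ r_corr(carbon steel) = 39.7 μm/a
Category bounds: 25…50 μm/a bracket r_corr ⇒ C3

C3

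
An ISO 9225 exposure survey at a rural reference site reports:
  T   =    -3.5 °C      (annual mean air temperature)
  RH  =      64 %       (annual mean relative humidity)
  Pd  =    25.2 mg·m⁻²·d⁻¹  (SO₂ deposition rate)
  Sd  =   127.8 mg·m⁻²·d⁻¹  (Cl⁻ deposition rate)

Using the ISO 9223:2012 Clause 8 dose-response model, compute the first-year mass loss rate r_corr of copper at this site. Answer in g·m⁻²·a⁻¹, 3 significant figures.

r_corr = 3.75 g·m⁻²·a⁻¹

copper: f(T) = +0.126·(T−10) [T≤10 °C] = -1.7010
  sulphur-dioxide contribution → 0.09768 μm/a
  chloride contribution → 0.3203 μm/a
  total first-year rate 0.418 μm/a
Convert to mass loss: 0.418 μm/a × 8.96 g/cm³ = 3.746 g·m⁻²·a⁻¹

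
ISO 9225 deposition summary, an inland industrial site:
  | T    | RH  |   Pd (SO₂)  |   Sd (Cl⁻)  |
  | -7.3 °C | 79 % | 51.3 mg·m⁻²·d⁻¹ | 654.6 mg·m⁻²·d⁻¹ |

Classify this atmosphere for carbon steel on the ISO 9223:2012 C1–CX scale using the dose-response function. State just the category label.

C4

carbon steel: temperature factor f = +0.150·(-17.3) = -2.5950
  SO₂ term: 1.77·51.3^0.52·exp(0.02·79-2.5950) = 4.971
  Sd branch = 0.102·Sd^0.62·e^(0.033·RH+0.04·T) = 57.53 μm/a
  r_corr = 4.971 + 57.53 = 62.5 μm/a
Category bounds: 50…80 μm/a bracket r_corr ⇒ C4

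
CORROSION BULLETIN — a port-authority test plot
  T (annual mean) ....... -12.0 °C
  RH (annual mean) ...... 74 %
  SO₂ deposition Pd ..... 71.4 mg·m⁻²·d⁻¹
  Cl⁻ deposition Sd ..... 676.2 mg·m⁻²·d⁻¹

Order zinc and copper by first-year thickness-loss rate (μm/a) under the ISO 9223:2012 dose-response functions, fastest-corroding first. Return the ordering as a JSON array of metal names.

["zinc", "copper"]

zinc: f(T) = +0.038·(T−10) [T≤10 °C] = -0.8360
  sulphur-dioxide contribution → 1.1 μm/a
  chloride contribution → 0.4681 μm/a
  total first-year rate 1.568 μm/a
copper: temperature factor f = +0.126·(-22.0) = -2.7720
  sulphur-dioxide contribution → 0.07916 μm/a
  chloride contribution → 0.4747 μm/a
  ⇒ r_corr(copper) = 0.5539 μm/a
Ordering by μm/a: zinc (1.57) > copper (0.554)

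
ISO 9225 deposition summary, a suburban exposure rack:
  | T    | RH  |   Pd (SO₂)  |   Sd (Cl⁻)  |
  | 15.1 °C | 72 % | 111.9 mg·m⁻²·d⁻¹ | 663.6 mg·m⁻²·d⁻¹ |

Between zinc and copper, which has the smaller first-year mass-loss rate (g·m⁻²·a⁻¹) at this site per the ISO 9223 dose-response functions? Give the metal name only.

zinc: T>10 °C ⇒ hinge -0.071·(15.1−10) = -0.3621
  Pd branch = 0.0129·Pd^0.44·e^(0.046·RH+f) = 1.964 μm/a
  Cl⁻ term: 0.0175·663.6^0.57·exp(0.008·72+0.085·15.1) = 4.561
  sum: 1.964 + 4.561 → r_corr = 6.526 μm/a
  mass loss = 6.526 μm/a × 7.14 g/cm³ = 46.59 g·m⁻²·a⁻¹
copper: f(T) = -0.080·(T−10) [T>10 °C] = -0.4080
  Pd branch = 0.0053·Pd^0.26·e^(0.059·RH+f) = 0.8407 μm/a
  Sd branch = 0.01025·Sd^0.27·e^(0.036·RH+0.049·T) = 1.658 μm/a
  sum: 0.8407 + 1.658 → r_corr = 2.499 μm/a
  mass loss = 2.499 μm/a × 8.96 g/cm³ = 22.39 g·m⁻²·a⁻¹
Ordering by g·m⁻²·a⁻¹: zinc (46.6) > copper (22.4)

copper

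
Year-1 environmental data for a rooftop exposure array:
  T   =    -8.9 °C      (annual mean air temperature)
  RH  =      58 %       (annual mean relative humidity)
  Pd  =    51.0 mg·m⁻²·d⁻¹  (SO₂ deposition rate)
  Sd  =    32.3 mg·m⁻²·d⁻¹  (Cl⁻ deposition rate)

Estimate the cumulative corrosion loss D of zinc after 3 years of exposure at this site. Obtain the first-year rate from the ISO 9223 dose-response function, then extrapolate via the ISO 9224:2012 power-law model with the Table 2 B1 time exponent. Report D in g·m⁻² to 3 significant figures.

zinc: f(T) = +0.038·(T−10) [T≤10 °C] = -0.7182
  Pd branch = 0.0129·Pd^0.44·e^(0.046·RH+f) = 0.5113 μm/a
  Sd branch = 0.0175·Sd^0.57·e^(0.008·RH+0.085·T) = 0.09468 μm/a
  sum: 0.5113 + 0.09468 → r_corr = 0.606 μm/a
ISO 9224: D(t) = r_corr · t^b with b = 0.813 (zinc, B1)
  D(3) = 0.606 × 3^0.813 = 0.606 × 2.443 = 1.48 μm
  Mass loss = 1.48 μm × 7.14 g/cm³ = 10.57 g·m⁻²

D(3) = 10.6 g·m⁻²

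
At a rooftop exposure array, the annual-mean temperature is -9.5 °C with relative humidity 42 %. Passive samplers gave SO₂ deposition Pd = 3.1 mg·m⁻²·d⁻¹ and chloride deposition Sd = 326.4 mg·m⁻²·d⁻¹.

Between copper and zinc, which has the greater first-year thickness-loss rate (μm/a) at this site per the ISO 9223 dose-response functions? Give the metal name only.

copper: temperature factor f = +0.126·(-19.5) = -2.4570
  Pd branch = 0.0053·Pd^0.26·e^(0.059·RH+f) = 0.007264 μm/a
  Cl⁻ term: 0.01025·326.4^0.27·exp(0.036·42+0.049·-9.5) = 0.1393
  r_corr = 0.007264 + 0.1393 = 0.1466 μm/a
zinc: f(T) = +0.038·(T−10) [T≤10 °C] = -0.7410
  SO₂ term: 0.0129·3.1^0.44·exp(0.046·42-0.7410) = 0.06983
  Sd branch = 0.0175·Sd^0.57·e^(0.008·RH+0.085·T) = 0.2959 μm/a
  sum: 0.06983 + 0.2959 → r_corr = 0.3657 μm/a
Ordering by μm/a: zinc (0.366) > copper (0.147)

zinc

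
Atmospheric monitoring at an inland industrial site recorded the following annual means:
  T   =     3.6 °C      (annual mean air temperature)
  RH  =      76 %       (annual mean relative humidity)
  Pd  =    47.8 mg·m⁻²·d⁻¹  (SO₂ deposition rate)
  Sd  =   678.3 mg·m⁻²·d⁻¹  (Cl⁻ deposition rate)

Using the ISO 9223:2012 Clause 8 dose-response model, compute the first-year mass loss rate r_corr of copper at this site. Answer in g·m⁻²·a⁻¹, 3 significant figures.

r_corr = 15.0 g·m⁻²·a⁻¹

copper: temperature factor f = +0.126·(-6.4) = -0.8064
  sulphur-dioxide contribution → 0.5729 μm/a
  chloride contribution → 1.097 μm/a
  total first-year rate 1.67 μm/a
Convert to mass loss: 1.67 μm/a × 8.96 g/cm³ = 14.96 g·m⁻²·a⁻¹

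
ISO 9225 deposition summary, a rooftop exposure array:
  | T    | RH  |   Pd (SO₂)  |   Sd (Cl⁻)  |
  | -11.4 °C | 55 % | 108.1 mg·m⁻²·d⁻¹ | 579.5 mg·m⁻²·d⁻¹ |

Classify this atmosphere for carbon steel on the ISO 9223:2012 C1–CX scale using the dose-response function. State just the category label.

carbon steel: f(T) = +0.150·(T−10) [T≤10 °C] = -3.2100
  sulphur-dioxide contribution → 2.45 μm/a
  chloride contribution → 20.51 μm/a
  ⇒ r_corr(carbon steel) = 22.96 μm/a
Category bounds: 1.3…25 μm/a bracket r_corr ⇒ C2

C2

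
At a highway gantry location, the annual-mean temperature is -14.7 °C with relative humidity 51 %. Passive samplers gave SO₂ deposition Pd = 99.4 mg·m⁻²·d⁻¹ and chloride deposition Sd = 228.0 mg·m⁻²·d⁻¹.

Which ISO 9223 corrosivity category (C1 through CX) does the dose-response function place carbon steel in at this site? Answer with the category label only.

C2

carbon steel: T≤10 °C ⇒ hinge +0.150·(-14.7−10) = -3.7050
  Pd branch = 1.77·Pd^0.52·e^(0.02·RH+f) = 1.32 μm/a
  Cl⁻ term: 0.102·228.0^0.62·exp(0.033·51+0.04·-14.7) = 8.832
  sum: 1.32 + 8.832 → r_corr = 10.15 μm/a
Category bounds: 1.3…25 μm/a bracket r_corr ⇒ C2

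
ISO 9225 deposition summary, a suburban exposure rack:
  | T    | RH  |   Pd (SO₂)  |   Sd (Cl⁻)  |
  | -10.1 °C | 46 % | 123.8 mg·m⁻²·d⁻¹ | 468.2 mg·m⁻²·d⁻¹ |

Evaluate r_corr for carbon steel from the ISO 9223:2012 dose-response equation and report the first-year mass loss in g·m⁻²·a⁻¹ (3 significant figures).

carbon steel: f(T) = +0.150·(T−10) [T≤10 °C] = -3.0150
  Pd branch = 1.77·Pd^0.52·e^(0.02·RH+f) = 2.669 μm/a
  Cl⁻ term: 0.102·468.2^0.62·exp(0.033·46+0.04·-10.1) = 14.06
  r_corr = 2.669 + 14.06 = 16.73 μm/a
Convert to mass loss: 16.73 μm/a × 7.85 g/cm³ = 131.3 g·m⁻²·a⁻¹

r_corr = 131 g·m⁻²·a⁻¹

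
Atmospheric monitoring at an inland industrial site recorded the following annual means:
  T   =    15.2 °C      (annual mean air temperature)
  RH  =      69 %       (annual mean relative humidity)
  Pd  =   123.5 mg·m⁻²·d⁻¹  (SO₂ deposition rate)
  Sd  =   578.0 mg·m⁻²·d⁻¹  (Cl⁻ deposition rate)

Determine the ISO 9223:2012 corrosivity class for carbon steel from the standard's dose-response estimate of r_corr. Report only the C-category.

C5

carbon steel: temperature factor f = -0.054·(5.2) = -0.2808
  Pd branch = 1.77·Pd^0.52·e^(0.02·RH+f) = 65.02 μm/a
  Sd branch = 0.102·Sd^0.62·e^(0.033·RH+0.04·T) = 94.17 μm/a
  r_corr = 65.02 + 94.17 = 159.2 μm/a
Category bounds: 80…200 μm/a bracket r_corr ⇒ C5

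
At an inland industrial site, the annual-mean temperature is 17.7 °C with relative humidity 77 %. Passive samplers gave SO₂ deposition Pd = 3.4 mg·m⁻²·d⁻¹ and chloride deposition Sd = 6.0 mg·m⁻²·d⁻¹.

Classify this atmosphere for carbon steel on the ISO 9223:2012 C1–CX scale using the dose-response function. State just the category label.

carbon steel: f(T) = -0.054·(T−10) [T>10 °C] = -0.4158
  SO₂ term: 1.77·3.4^0.52·exp(0.02·77-0.4158) = 10.29
  Cl⁻ term: 0.102·6.0^0.62·exp(0.033·77+0.04·17.7) = 7.981
  r_corr = 10.29 + 7.981 = 18.28 μm/a
Category bounds: 1.3…25 μm/a bracket r_corr ⇒ C2

C2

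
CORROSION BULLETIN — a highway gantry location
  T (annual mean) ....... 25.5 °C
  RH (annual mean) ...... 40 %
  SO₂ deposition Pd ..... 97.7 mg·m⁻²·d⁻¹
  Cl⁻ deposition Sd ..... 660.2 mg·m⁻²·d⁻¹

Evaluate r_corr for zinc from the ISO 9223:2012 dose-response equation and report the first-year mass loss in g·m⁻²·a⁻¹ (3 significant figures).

r_corr = 62.3 g·m⁻²·a⁻¹

zinc: temperature factor f = -0.071·(15.5) = -1.1005
  Pd branch = 0.0129·Pd^0.44·e^(0.046·RH+f) = 0.2029 μm/a
  Sd branch = 0.0175·Sd^0.57·e^(0.008·RH+0.085·T) = 8.522 μm/a
  r_corr = 0.2029 + 8.522 = 8.725 μm/a
Convert to mass loss: 8.725 μm/a × 7.14 g/cm³ = 62.3 g·m⁻²·a⁻¹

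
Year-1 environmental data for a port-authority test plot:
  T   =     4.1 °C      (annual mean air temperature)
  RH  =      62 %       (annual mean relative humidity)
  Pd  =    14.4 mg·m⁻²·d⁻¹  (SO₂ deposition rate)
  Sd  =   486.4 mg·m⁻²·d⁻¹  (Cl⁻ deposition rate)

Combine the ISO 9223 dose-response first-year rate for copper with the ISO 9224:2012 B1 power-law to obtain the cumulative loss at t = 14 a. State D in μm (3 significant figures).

copper: T≤10 °C ⇒ hinge +0.126·(4.1−10) = -0.7434
  sulphur-dioxide contribution → 0.1955 μm/a
  chloride contribution → 0.6206 μm/a
  ⇒ r_corr(copper) = 0.8161 μm/a
ISO 9224: D(t) = r_corr · t^b with b = 0.667 (copper, B1)
  D(14) = 0.8161 × 14^0.667 = 0.8161 × 5.814 = 4.745 μm

D(14) = 4.74 μm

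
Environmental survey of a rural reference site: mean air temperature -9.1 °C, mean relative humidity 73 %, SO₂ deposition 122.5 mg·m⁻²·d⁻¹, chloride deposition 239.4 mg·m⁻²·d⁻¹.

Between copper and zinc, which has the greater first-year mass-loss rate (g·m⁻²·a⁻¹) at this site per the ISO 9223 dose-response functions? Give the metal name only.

zinc

copper: T≤10 °C ⇒ hinge +0.126·(-9.1−10) = -2.4066
  SO₂ term: 0.0053·122.5^0.26·exp(0.059·73-2.4066) = 0.1237
  Sd branch = 0.01025·Sd^0.27·e^(0.036·RH+0.049·T) = 0.3988 μm/a
  r_corr = 0.1237 + 0.3988 = 0.5225 μm/a
  mass loss = 0.5225 μm/a × 8.96 g/cm³ = 4.682 g·m⁻²·a⁻¹
zinc: f(T) = +0.038·(T−10) [T≤10 °C] = -0.7258
  SO₂ term: 0.0129·122.5^0.44·exp(0.046·73-0.7258) = 1.488
  Cl⁻ term: 0.0175·239.4^0.57·exp(0.008·73+0.085·-9.1) = 0.3287
  r_corr = 1.488 + 0.3287 = 1.816 μm/a
  mass loss = 1.816 μm/a × 7.14 g/cm³ = 12.97 g·m⁻²·a⁻¹
Ordering by g·m⁻²·a⁻¹: zinc (13) > copper (4.68)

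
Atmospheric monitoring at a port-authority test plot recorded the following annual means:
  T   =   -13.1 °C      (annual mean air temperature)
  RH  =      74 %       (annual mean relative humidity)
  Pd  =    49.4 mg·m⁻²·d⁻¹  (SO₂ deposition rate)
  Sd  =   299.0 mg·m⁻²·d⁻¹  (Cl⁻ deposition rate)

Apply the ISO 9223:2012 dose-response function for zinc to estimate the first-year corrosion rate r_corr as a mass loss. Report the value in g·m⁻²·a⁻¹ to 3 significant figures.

r_corr = 8.32 g·m⁻²·a⁻¹

zinc: T≤10 °C ⇒ hinge +0.038·(-13.1−10) = -0.8778
  Pd branch = 0.0129·Pd^0.44·e^(0.046·RH+f) = 0.8973 μm/a
  Cl⁻ term: 0.0175·299.0^0.57·exp(0.008·74+0.085·-13.1) = 0.2677
  r_corr = 0.8973 + 0.2677 = 1.165 μm/a
Convert to mass loss: 1.165 μm/a × 7.14 g/cm³ = 8.318 g·m⁻²·a⁻¹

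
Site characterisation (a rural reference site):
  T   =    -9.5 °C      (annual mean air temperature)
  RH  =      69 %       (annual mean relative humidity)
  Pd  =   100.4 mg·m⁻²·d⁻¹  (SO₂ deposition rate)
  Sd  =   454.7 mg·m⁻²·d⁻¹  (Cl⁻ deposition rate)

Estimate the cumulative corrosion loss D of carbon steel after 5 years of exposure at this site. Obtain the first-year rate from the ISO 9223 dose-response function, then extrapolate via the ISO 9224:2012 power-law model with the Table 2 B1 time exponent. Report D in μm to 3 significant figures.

carbon steel: f(T) = +0.150·(T−10) [T≤10 °C] = -2.9250
  sulphur-dioxide contribution → 4.148 μm/a
  chloride contribution → 30.22 μm/a
  total first-year rate 34.37 μm/a
Power-law: D(5) = r_corr · 5^0.523
  D(5) = 34.37 × 5^0.523 = 34.37 × 2.32 = 79.74 μm

D(5) = 79.7 μm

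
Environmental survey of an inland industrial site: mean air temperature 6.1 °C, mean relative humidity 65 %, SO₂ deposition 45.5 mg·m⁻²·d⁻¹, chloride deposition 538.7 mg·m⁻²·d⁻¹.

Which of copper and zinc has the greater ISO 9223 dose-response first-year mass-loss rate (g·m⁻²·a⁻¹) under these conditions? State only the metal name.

zinc

copper: temperature factor f = +0.126·(-3.9) = -0.4914
  sulphur-dioxide contribution → 0.405 μm/a
  chloride contribution → 0.7839 μm/a
  ⇒ r_corr(copper) = 1.189 μm/a
  mass loss = 1.189 μm/a × 8.96 g/cm³ = 10.65 g·m⁻²·a⁻¹
zinc: T≤10 °C ⇒ hinge +0.038·(6.1−10) = -0.1482
  sulphur-dioxide contribution → 1.187 μm/a
  chloride contribution → 1.782 μm/a
  ⇒ r_corr(zinc) = 2.969 μm/a
  mass loss = 2.969 μm/a × 7.14 g/cm³ = 21.2 g·m⁻²·a⁻¹
Ordering by g·m⁻²·a⁻¹: zinc (21.2) > copper (10.7)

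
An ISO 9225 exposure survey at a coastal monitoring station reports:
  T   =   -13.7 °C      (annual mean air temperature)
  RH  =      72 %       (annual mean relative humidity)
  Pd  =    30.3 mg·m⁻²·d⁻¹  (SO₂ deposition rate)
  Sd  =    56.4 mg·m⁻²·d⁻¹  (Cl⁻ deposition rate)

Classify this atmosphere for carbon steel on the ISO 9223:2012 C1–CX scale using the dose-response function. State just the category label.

C2

carbon steel: T≤10 °C ⇒ hinge +0.150·(-13.7−10) = -3.5550
  SO₂ term: 1.77·30.3^0.52·exp(0.02·72-3.5550) = 1.258
  Cl⁻ term: 0.102·56.4^0.62·exp(0.033·72+0.04·-13.7) = 7.732
  r_corr = 1.258 + 7.732 = 8.99 μm/a
8.99 μm/a falls in (1.3, 25] for carbon steel → category C2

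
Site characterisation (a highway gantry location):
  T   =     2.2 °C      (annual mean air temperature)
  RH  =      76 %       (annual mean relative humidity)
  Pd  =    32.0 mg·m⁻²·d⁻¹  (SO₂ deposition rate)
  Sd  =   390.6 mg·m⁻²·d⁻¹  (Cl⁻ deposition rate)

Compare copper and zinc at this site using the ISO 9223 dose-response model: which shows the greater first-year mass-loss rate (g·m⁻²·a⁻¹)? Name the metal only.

copper: T≤10 °C ⇒ hinge +0.126·(2.2−10) = -0.9828
  SO₂ term: 0.0053·32.0^0.26·exp(0.059·76-0.9828) = 0.4327
  Cl⁻ term: 0.01025·390.6^0.27·exp(0.036·76+0.049·2.2) = 0.8821
  r_corr = 0.4327 + 0.8821 = 1.315 μm/a
  mass loss = 1.315 μm/a × 8.96 g/cm³ = 11.78 g·m⁻²·a⁻¹
zinc: temperature factor f = +0.038·(-7.8) = -0.2964
  SO₂ term: 0.0129·32.0^0.44·exp(0.046·76-0.2964) = 1.454
  Sd branch = 0.0175·Sd^0.57·e^(0.008·RH+0.085·T) = 1.163 μm/a
  r_corr = 1.454 + 1.163 = 2.617 μm/a
  mass loss = 2.617 μm/a × 7.14 g/cm³ = 18.68 g·m⁻²·a⁻¹
Ordering by g·m⁻²·a⁻¹: zinc (18.7) > copper (11.8)

zinc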